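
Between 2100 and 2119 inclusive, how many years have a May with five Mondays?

10

May has 31 days; it has five Mondays when Monday falls among the first (month-length − 28) days — i.e. when May 1 is one of Monday/Sunday/Saturday.
May 1 by year: 2100:Sat✓ 2101:Sun✓ 2102:Mon✓ 2103:Tue 2104:Thu 2105:Fri 2106:Sat✓ 2107:Sun✓ 2108:Tue 2109:Wed 2110:Thu 2111:Fri 2112:Sun✓ 2113:Mon✓ 2114:Tue 2115:Wed 2116:Fri 2117:Sat✓ 2118:Sun✓ 2119:Mon✓
Years with five Mondays: 2100, 2101, 2102, 2106, 2107, 2112, 2113, 2117, 2118, 2119 → 10.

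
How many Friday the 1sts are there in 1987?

1

Check the 1st of each month of 1987: Jan 1: Thu, Feb 1: Sun, Mar 1: Sun, Apr 1: Wed, May 1: Fri, Jun 1: Mon, Jul 1: Wed, Aug 1: Sat, Sep 1: Tue, Oct 1: Thu, Nov 1: Sun, Dec 1: Tue.
Friday occurs in May — 1 month.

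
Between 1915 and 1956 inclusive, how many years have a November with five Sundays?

11

November has 30 days; it has five Sundays when Sunday falls among the first (month-length − 28) days — i.e. when November 1 is one of Sunday/Saturday.
November 1 by year: 1915:Mon 1916:Wed 1917:Thu 1918:Fri 1919:Sat✓ 1920:Mon 1921:Tue 1922:Wed 1923:Thu 1924:Sat✓ 1925:Sun✓ 1926:Mon 1927:Tue 1928:Thu 1929:Fri …(12 more)… 1942:Sun✓ 1943:Mon 1944:Wed 1945:Thu 1946:Fri 1947:Sat✓ 1948:Mon 1949:Tue 1950:Wed 1951:Thu 1952:Sat✓ 1953:Sun✓ 1954:Mon 1955:Tue 1956:Thu
Years with five Sundays: 1919, 1924, 1925, 1930, 1931, 1936, 1941, 1942, 1947, 1952, 1953 → 11.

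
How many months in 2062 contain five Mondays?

4

A month of length L has five Mondays iff its first Monday is on day ≤ L−28 (so day 1–3 in a 31-day month, 1–2 in a 30-day month, day 1 in a leap February).
Checking each month of 2062: Jan starts Sun (31d) ✓; Feb starts Wed (28d); Mar starts Wed (31d); Apr starts Sat (30d); May starts Mon (31d) ✓; Jun starts Thu (30d); Jul starts Sat (31d) ✓; Aug starts Tue (31d); Sep starts Fri (30d); Oct starts Sun (31d) ✓; Nov starts Wed (30d); Dec starts Fri (31d).
Five-Monday months: January, May, July, October → 4.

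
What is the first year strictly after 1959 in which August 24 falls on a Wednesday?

From one year to the next, a fixed date's weekday advances by 1, or by 2 when a Feb 29 lies between the two dates.
1959: August 24 is Monday.
1960: Wednesday (+2)
August 24 falls on a Wednesday in 1960.

1960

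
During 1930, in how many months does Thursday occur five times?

A month of length L has five Thursdays iff its first Thursday is on day ≤ L−28 (so day 1–3 in a 31-day month, 1–2 in a 30-day month, day 1 in a leap February).
Checking each month of 1930: Jan starts Wed (31d) ✓; Feb starts Sat (28d); Mar starts Sat (31d); Apr starts Tue (30d); May starts Thu (31d) ✓; Jun starts Sun (30d); Jul starts Tue (31d) ✓; Aug starts Fri (31d); Sep starts Mon (30d); Oct starts Wed (31d) ✓; Nov starts Sat (30d); Dec starts Mon (31d).
Five-Thursday months: January, May, July, October → 4.

4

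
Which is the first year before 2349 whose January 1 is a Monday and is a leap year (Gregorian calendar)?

2340

Jan 1 advances by 2 weekdays after a leap year and by 1 after a common year.
2349: Jan 1 is Saturday.
2348: Thursday (leap)
2347: Wednesday
2346: Tuesday
2345: Monday
2344: Saturday (leap)
2343: Friday
2342: Thursday
2341: Wednesday
2340: Monday (leap)
2340 begins on a Monday and is a leap year.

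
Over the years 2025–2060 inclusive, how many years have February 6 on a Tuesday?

5

Track February 6's weekday year by year (advancing +1, or +2 across a Feb 29):
  2025: Thu  2026: Fri (+1)  2027: Sat (+1)  2028: Sun (+1)  2029: Tue (+2) ✓
  2030: Wed (+1)  2031: Thu (+1)  2032: Fri (+1)  2033: Sun (+2)  2034: Mon (+1)
  2035: Tue (+1) ✓  2036: Wed (+1)  2037: Fri (+2)  2038: Sat (+1)  … (8 more years) …
  2047: Wed (+1)  2048: Thu (+1)  2049: Sat (+2)  2050: Sun (+1)  2051: Mon (+1)
  2052: Tue (+1) ✓  2053: Thu (+2)  2054: Fri (+1)  2055: Sat (+1)  2056: Sun (+1)
  2057: Tue (+2) ✓  2058: Wed (+1)  2059: Thu (+1)  2060: Fri (+1)
Tuesday years: 2029, 2035, 2046, 2052, 2057 — 5 in total.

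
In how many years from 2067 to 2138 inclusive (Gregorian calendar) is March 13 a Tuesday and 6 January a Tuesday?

0

Check each year's weekday for March 13 and 6 January:
  2067: Sun/Thu  2068: Tue/Fri  2069: Wed/Sun  2070: Thu/Mon  2071: Fri/Tue  2072: Sun/Wed  2073: Mon/Fri  2074: Tue/Sat  2075: Wed/Sun  2076: Fri/Mon  2077: Sat/Wed  2078: Sun/Thu  2079: Mon/Fri  2080: Wed/Sat  …(44 more)…  2125: Tue/Sat  2126: Wed/Sun  2127: Thu/Mon  2128: Sat/Tue  2129: Sun/Thu  2130: Mon/Fri  2131: Tue/Sat  2132: Thu/Sun  2133: Fri/Tue  2134: Sat/Wed  2135: Sun/Thu  2136: Tue/Fri  2137: Wed/Sun  2138: Thu/Mon
Both conditions hold in: no year — 0.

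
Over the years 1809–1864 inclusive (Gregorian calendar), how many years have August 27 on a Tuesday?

8

Track August 27's weekday year by year (advancing +1, or +2 across a Feb 29):
  1809: Sun  1810: Mon (+1)  1811: Tue (+1) ✓  1812: Thu (+2)  1813: Fri (+1)
  1814: Sat (+1)  1815: Sun (+1)  1816: Tue (+2) ✓  1817: Wed (+1)  1818: Thu (+1)
  1819: Fri (+1)  1820: Sun (+2)  1821: Mon (+1)  1822: Tue (+1) ✓  … (28 more years) …
  1851: Wed (+1)  1852: Fri (+2)  1853: Sat (+1)  1854: Sun (+1)  1855: Mon (+1)
  1856: Wed (+2)  1857: Thu (+1)  1858: Fri (+1)  1859: Sat (+1)  1860: Mon (+2)
  1861: Tue (+1) ✓  1862: Wed (+1)  1863: Thu (+1)  1864: Sat (+2)
Tuesday years: 1811, 1816, 1822, 1833, 1839, 1844, 1850, 1861 — 8 in total.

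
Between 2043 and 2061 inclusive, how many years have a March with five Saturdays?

7

March has 31 days; it has five Saturdays when Saturday falls among the first (month-length − 28) days — i.e. when March 1 is one of Saturday/Friday/Thursday.
March 1 by year: 2043:Sun 2044:Tue 2045:Wed 2046:Thu✓ 2047:Fri✓ 2048:Sun 2049:Mon 2050:Tue 2051:Wed 2052:Fri✓ 2053:Sat✓ 2054:Sun 2055:Mon 2056:Wed 2057:Thu✓ 2058:Fri✓ 2059:Sat✓ 2060:Mon 2061:Tue
Years with five Saturdays: 2046, 2047, 2052, 2053, 2057, 2058, 2059 → 7.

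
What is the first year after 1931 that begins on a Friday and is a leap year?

1932

Jan 1 advances by 2 weekdays after a leap year and by 1 after a common year.
1931: Jan 1 is Thursday.
1932: Friday (leap)
1932 begins on a Friday and is a leap year.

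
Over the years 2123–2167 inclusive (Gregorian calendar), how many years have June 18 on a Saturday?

Track June 18's weekday year by year (advancing +1, or +2 across a Feb 29):
  2123: Fri  2124: Sun (+2)  2125: Mon (+1)  2126: Tue (+1)  2127: Wed (+1)
  2128: Fri (+2)  2129: Sat (+1) ✓  2130: Sun (+1)  2131: Mon (+1)  2132: Wed (+2)
  2133: Thu (+1)  2134: Fri (+1)  2135: Sat (+1) ✓  2136: Mon (+2)  … (17 more years) …
  2154: Tue (+1)  2155: Wed (+1)  2156: Fri (+2)  2157: Sat (+1) ✓  2158: Sun (+1)
  2159: Mon (+1)  2160: Wed (+2)  2161: Thu (+1)  2162: Fri (+1)  2163: Sat (+1) ✓
  2164: Mon (+2)  2165: Tue (+1)  2166: Wed (+1)  2167: Thu (+1)
Saturday years: 2129, 2135, 2140, 2146, 2157, 2163 — 6 in total.

6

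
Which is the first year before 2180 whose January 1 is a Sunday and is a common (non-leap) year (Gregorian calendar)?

2175

Jan 1 advances by 2 weekdays after a leap year and by 1 after a common year.
2180: Jan 1 is Saturday (leap).
2179: Friday
2178: Thursday
2177: Wednesday
2176: Monday (leap)
2175: Sunday
2175 begins on a Sunday and is a common year.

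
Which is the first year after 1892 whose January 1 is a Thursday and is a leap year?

Jan 1 advances by 2 weekdays after a leap year and by 1 after a common year.
1892: Jan 1 is Friday (leap).
1893: Sunday
1894: Monday
1895: Tuesday
1896: Wednesday (leap)
1897: Friday
1898: Saturday
1899: Sunday
1900: Monday
1901: Tuesday
1902: Wednesday
1903: Thursday
1904: Friday (leap)
1905: Sunday
1906: Monday
1907: Tuesday
1908: Wednesday (leap)
1909: Friday
1910: Saturday
1911: Sunday
1912: Monday (leap)
1913: Wednesday
1914: Thursday
1915: Friday
1916: Saturday (leap)
1917: Monday
1918: Tuesday
1919: Wednesday
1920: Thursday (leap)
1920 begins on a Thursday and is a leap year.

1920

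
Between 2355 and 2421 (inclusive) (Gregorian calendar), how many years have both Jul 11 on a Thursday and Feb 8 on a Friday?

8

Check each year's weekday for Jul 11 and Feb 8:
  2355: Mon/Tue  2356: Wed/Wed  2357: Thu/Fri ✓  2358: Fri/Sat  2359: Sat/Sun  2360: Mon/Mon  2361: Tue/Wed  2362: Wed/Thu  2363: Thu/Fri ✓  2364: Sat/Sat  2365: Sun/Mon  2366: Mon/Tue  2367: Tue/Wed  2368: Thu/Thu  …(39 more)…  2408: Fri/Fri  2409: Sat/Sun  2410: Sun/Mon  2411: Mon/Tue  2412: Wed/Wed  2413: Thu/Fri ✓  2414: Fri/Sat  2415: Sat/Sun  2416: Mon/Mon  2417: Tue/Wed  2418: Wed/Thu  2419: Thu/Fri ✓  2420: Sat/Sat  2421: Sun/Mon
Both conditions hold in: 2357, 2363, 2374, 2385, 2391, 2402, 2413, 2419 — 8.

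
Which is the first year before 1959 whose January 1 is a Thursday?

Jan 1 advances by 2 weekdays after a leap year and by 1 after a common year.
1959: Jan 1 is Thursday.
1958: Wednesday
1957: Tuesday
1956: Sunday (leap)
1955: Saturday
1954: Friday
1953: Thursday
1953 begins on a Thursday

1953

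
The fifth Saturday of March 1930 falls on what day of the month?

29

March 1, 1930 is a Saturday, so the first Saturday is the 1st.
The fifth Saturday is 1 + 28 = 29.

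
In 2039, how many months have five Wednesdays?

A month of length L has five Wednesdays iff its first Wednesday is on day ≤ L−28 (so day 1–3 in a 31-day month, 1–2 in a 30-day month, day 1 in a leap February).
Checking each month of 2039: Jan starts Sat (31d); Feb starts Tue (28d); Mar starts Tue (31d) ✓; Apr starts Fri (30d); May starts Sun (31d); Jun starts Wed (30d) ✓; Jul starts Fri (31d); Aug starts Mon (31d) ✓; Sep starts Thu (30d); Oct starts Sat (31d); Nov starts Tue (30d) ✓; Dec starts Thu (31d).
Five-Wednesday months: March, June, August, November → 4.

4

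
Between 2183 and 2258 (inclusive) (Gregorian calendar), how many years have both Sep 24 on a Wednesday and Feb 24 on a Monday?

9

Check each year's weekday for Sep 24 and Feb 24:
  2183: Wed/Mon ✓  2184: Fri/Tue  2185: Sat/Thu  2186: Sun/Fri  2187: Mon/Sat  2188: Wed/Sun  2189: Thu/Tue  2190: Fri/Wed  2191: Sat/Thu  2192: Mon/Fri  2193: Tue/Sun  2194: Wed/Mon ✓  2195: Thu/Tue  2196: Sat/Wed  …(48 more)…  2245: Wed/Mon ✓  2246: Thu/Tue  2247: Fri/Wed  2248: Sun/Thu  2249: Mon/Sat  2250: Tue/Sun  2251: Wed/Mon ✓  2252: Fri/Tue  2253: Sat/Thu  2254: Sun/Fri  2255: Mon/Sat  2256: Wed/Sun  2257: Thu/Tue  2258: Fri/Wed
Both conditions hold in: 2183, 2194, 2200, 2206, 2217, 2223, 2234, 2245, 2251 — 9.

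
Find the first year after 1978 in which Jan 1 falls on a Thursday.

Jan 1 advances by 2 weekdays after a leap year and by 1 after a common year.
1978: Jan 1 is Sunday.
1979: Monday
1980: Tuesday (leap)
1981: Thursday
1981 begins on a Thursday

1981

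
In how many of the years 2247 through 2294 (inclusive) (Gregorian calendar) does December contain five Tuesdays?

19

December has 31 days; it has five Tuesdays when Tuesday falls among the first (month-length − 28) days — i.e. when December 1 is one of Tuesday/Monday/Sunday.
December 1 by year: 2247:Wed 2248:Fri 2249:Sat 2250:Sun✓ 2251:Mon✓ 2252:Wed 2253:Thu 2254:Fri 2255:Sat 2256:Mon✓ 2257:Tue✓ 2258:Wed 2259:Thu 2260:Sat 2261:Sun✓ …(18 more)… 2280:Wed 2281:Thu 2282:Fri 2283:Sat 2284:Mon✓ 2285:Tue✓ 2286:Wed 2287:Thu 2288:Sat 2289:Sun✓ 2290:Mon✓ 2291:Tue✓ 2292:Thu 2293:Fri 2294:Sat
Years with five Tuesdays: 2250, 2251, 2256, 2257, 2261, 2262, 2263, 2267, 2268, 2272, 2273, 2274, 2278, 2279, 2284, 2285, 2289, 2290, 2291 → 19.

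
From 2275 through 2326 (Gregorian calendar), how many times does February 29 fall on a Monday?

2

Leap years in 2275–2326: 12 of them.
Feb 29 weekday advances by 5 (mod 7) from one leap year to the next four years later (or differs when a century non-leap intervenes).
Leap-day weekdays: 2276:Tue 2280:Sun 2284:Fri 2288:Wed 2292:Mon✓ 2296:Sat 2304:Mon✓ 2308:Sat 2312:Thu 2316:Tue 2320:Sun 2324:Fri
Monday: 2292, 2304 → 2.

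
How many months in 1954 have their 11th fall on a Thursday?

3

Check the 11th of each month of 1954: Jan 11: Mon, Feb 11: Thu, Mar 11: Thu, Apr 11: Sun, May 11: Tue, Jun 11: Fri, Jul 11: Sun, Aug 11: Wed, Sep 11: Sat, Oct 11: Mon, Nov 11: Thu, Dec 11: Sat.
Thursday occurs in February, March, November — 3 months.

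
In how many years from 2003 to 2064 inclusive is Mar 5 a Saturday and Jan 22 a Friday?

2

Check each year's weekday for Mar 5 and Jan 22:
  2003: Wed/Wed  2004: Fri/Thu  2005: Sat/Sat  2006: Sun/Sun  2007: Mon/Mon  2008: Wed/Tue  2009: Thu/Thu  2010: Fri/Fri  2011: Sat/Sat  2012: Mon/Sun  2013: Tue/Tue  2014: Wed/Wed  2015: Thu/Thu  2016: Sat/Fri ✓  …(34 more)…  2051: Sun/Sun  2052: Tue/Mon  2053: Wed/Wed  2054: Thu/Thu  2055: Fri/Fri  2056: Sun/Sat  2057: Mon/Mon  2058: Tue/Tue  2059: Wed/Wed  2060: Fri/Thu  2061: Sat/Sat  2062: Sun/Sun  2063: Mon/Mon  2064: Wed/Tue
Both conditions hold in: 2016, 2044 — 2.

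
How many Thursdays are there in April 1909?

5

April 1909 has 30 days and begins on Thursday.
The first Thursday is April 1.
Thursdays fall on 1, 8, 15, 22, 29 — that's 5.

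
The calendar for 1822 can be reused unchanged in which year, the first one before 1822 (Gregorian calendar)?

1811

Two years share a calendar iff Jan 1 falls on the same weekday and both are leap or both are common. 1822: Jan 1 is Tuesday, common year.
1821: Jan 1 Monday, common
1820: Jan 1 Saturday, leap
1819: Jan 1 Friday, common
1818: Jan 1 Thursday, common
1817: Jan 1 Wednesday, common
1816: Jan 1 Monday, leap
1815: Jan 1 Sunday, common
1814: Jan 1 Saturday, common
1813: Jan 1 Friday, common
1812: Jan 1 Wednesday, leap
1811: Jan 1 Tuesday, common
1811 matches on both conditions.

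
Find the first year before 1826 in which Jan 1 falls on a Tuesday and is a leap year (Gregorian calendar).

1788

Jan 1 advances by 2 weekdays after a leap year and by 1 after a common year.
1826: Jan 1 is Sunday.
1825: Saturday
1824: Thursday (leap)
1823: Wednesday
1822: Tuesday
1821: Monday
1820: Saturday (leap)
1819: Friday
1818: Thursday
1817: Wednesday
1816: Monday (leap)
1815: Sunday
1814: Saturday
1813: Friday
1812: Wednesday (leap)
1811: Tuesday
1810: Monday
1809: Sunday
1808: Friday (leap)
1807: Thursday
1806: Wednesday
1805: Tuesday
1804: Sunday (leap)
1803: Saturday
1802: Friday
1801: Thursday
1800: Wednesday
1799: Tuesday
1798: Monday
1797: Sunday
1796: Friday (leap)
1795: Thursday
1794: Wednesday
1793: Tuesday
1792: Sunday (leap)
1791: Saturday
1790: Friday
1789: Thursday
1788: Tuesday (leap)
1788 begins on a Tuesday and is a leap year.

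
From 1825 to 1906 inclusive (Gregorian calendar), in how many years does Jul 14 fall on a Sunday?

Track Jul 14's weekday year by year (advancing +1, or +2 across a Feb 29):
  1825: Thu  1826: Fri (+1)  1827: Sat (+1)  1828: Mon (+2)  1829: Tue (+1)
  1830: Wed (+1)  1831: Thu (+1)  1832: Sat (+2)  1833: Sun (+1) ✓  1834: Mon (+1)
  1835: Tue (+1)  1836: Thu (+2)  1837: Fri (+1)  1838: Sat (+1)  … (54 more years) …
  1893: Fri (+1)  1894: Sat (+1)  1895: Sun (+1) ✓  1896: Tue (+2)  1897: Wed (+1)
  1898: Thu (+1)  1899: Fri (+1)  1900: Sat (+1)  1901: Sun (+1) ✓  1902: Mon (+1)
  1903: Tue (+1)  1904: Thu (+2)  1905: Fri (+1)  1906: Sat (+1)
Sunday years: 1833, 1839, 1844, 1850, 1861, 1867, 1872, 1878, 1889, 1895, 1901 — 11 in total.

11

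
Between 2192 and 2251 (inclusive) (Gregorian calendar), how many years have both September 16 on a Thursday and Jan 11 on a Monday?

Check each year's weekday for September 16 and Jan 11:
  2192: Sun/Wed  2193: Mon/Fri  2194: Tue/Sat  2195: Wed/Sun  2196: Fri/Mon  2197: Sat/Wed  2198: Sun/Thu  2199: Mon/Fri  2200: Tue/Sat  2201: Wed/Sun  2202: Thu/Mon ✓  2203: Fri/Tue  2204: Sun/Wed  2205: Mon/Fri  …(32 more)…  2238: Sun/Thu  2239: Mon/Fri  2240: Wed/Sat  2241: Thu/Mon ✓  2242: Fri/Tue  2243: Sat/Wed  2244: Mon/Thu  2245: Tue/Sat  2246: Wed/Sun  2247: Thu/Mon ✓  2248: Sat/Tue  2249: Sun/Thu  2250: Mon/Fri  2251: Tue/Sat
Both conditions hold in: 2202, 2213, 2219, 2230, 2241, 2247 — 6.

6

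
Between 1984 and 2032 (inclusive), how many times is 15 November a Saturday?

7

Track 15 November's weekday year by year (advancing +1, or +2 across a Feb 29):
  1984: Thu  1985: Fri (+1)  1986: Sat (+1) ✓  1987: Sun (+1)  1988: Tue (+2)
  1989: Wed (+1)  1990: Thu (+1)  1991: Fri (+1)  1992: Sun (+2)  1993: Mon (+1)
  1994: Tue (+1)  1995: Wed (+1)  1996: Fri (+2)  1997: Sat (+1) ✓  … (21 more years) …
  2019: Fri (+1)  2020: Sun (+2)  2021: Mon (+1)  2022: Tue (+1)  2023: Wed (+1)
  2024: Fri (+2)  2025: Sat (+1) ✓  2026: Sun (+1)  2027: Mon (+1)  2028: Wed (+2)
  2029: Thu (+1)  2030: Fri (+1)  2031: Sat (+1) ✓  2032: Mon (+2)
Saturday years: 1986, 1997, 2003, 2008, 2014, 2025, 2031 — 7 in total.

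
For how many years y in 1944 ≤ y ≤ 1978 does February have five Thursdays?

1

February has 28 days (29 in leap years); it has five Thursdays when Thursday falls among the first (month-length − 28) days — i.e. when February 1 is Thursday in a leap year (never in a common year).
February 1 by year: 1944:Tue 1945:Thu 1946:Fri 1947:Sat 1948:Sun 1949:Tue 1950:Wed 1951:Thu 1952:Fri 1953:Sun 1954:Mon 1955:Tue 1956:Wed 1957:Fri 1958:Sat …(5 more)… 1964:Sat 1965:Mon 1966:Tue 1967:Wed 1968:Thu✓ 1969:Sat 1970:Sun 1971:Mon 1972:Tue 1973:Thu 1974:Fri 1975:Sat 1976:Sun 1977:Tue 1978:Wed
Years with five Thursdays: 1968 → 1.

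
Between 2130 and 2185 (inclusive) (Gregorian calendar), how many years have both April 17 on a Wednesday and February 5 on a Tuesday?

6

Check each year's weekday for April 17 and February 5:
  2130: Mon/Sun  2131: Tue/Mon  2132: Thu/Tue  2133: Fri/Thu  2134: Sat/Fri  2135: Sun/Sat  2136: Tue/Sun  2137: Wed/Tue ✓  2138: Thu/Wed  2139: Fri/Thu  2140: Sun/Fri  2141: Mon/Sun  2142: Tue/Mon  2143: Wed/Tue ✓  …(28 more)…  2172: Fri/Wed  2173: Sat/Fri  2174: Sun/Sat  2175: Mon/Sun  2176: Wed/Mon  2177: Thu/Wed  2178: Fri/Thu  2179: Sat/Fri  2180: Mon/Sat  2181: Tue/Mon  2182: Wed/Tue ✓  2183: Thu/Wed  2184: Sat/Thu  2185: Sun/Sat
Both conditions hold in: 2137, 2143, 2154, 2165, 2171, 2182 — 6.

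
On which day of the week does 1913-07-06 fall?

January 1, 1913 is a Wednesday.
July 6 is day 187 of the year, i.e. 186 days after Jan 1.
186 mod 7 = 4, so advance 4 weekdays from Wednesday: Sunday.

Sunday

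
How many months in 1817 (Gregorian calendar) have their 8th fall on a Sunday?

Check the 8th of each month of 1817: Jan 8: Wed, Feb 8: Sat, Mar 8: Sat, Apr 8: Tue, May 8: Thu, Jun 8: Sun, Jul 8: Tue, Aug 8: Fri, Sep 8: Mon, Oct 8: Wed, Nov 8: Sat, Dec 8: Mon.
Sunday occurs in June — 1 month.

1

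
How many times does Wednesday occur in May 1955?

4

May 1955 has 31 days and begins on Sunday.
The first Wednesday is May 4.
Wednesdays fall on 4, 11, 18, 25 — that's 4.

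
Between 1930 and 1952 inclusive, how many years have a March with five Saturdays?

March has 31 days; it has five Saturdays when Saturday falls among the first (month-length − 28) days — i.e. when March 1 is one of Saturday/Friday/Thursday.
March 1 by year: 1930:Sat✓ 1931:Sun 1932:Tue 1933:Wed 1934:Thu✓ 1935:Fri✓ 1936:Sun 1937:Mon 1938:Tue 1939:Wed 1940:Fri✓ 1941:Sat✓ 1942:Sun 1943:Mon 1944:Wed 1945:Thu✓ 1946:Fri✓ 1947:Sat✓ 1948:Mon 1949:Tue 1950:Wed 1951:Thu✓ 1952:Sat✓
Years with five Saturdays: 1930, 1934, 1935, 1940, 1941, 1945, 1946, 1947, 1951, 1952 → 10.

10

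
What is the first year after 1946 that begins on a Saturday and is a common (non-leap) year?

1949

Jan 1 advances by 2 weekdays after a leap year and by 1 after a common year.
1946: Jan 1 is Tuesday.
1947: Wednesday
1948: Thursday (leap)
1949: Saturday
1949 begins on a Saturday and is a common year.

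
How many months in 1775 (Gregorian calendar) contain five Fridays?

4

A month of length L has five Fridays iff its first Friday is on day ≤ L−28 (so day 1–3 in a 31-day month, 1–2 in a 30-day month, day 1 in a leap February).
Checking each month of 1775: Jan starts Sun (31d); Feb starts Wed (28d); Mar starts Wed (31d) ✓; Apr starts Sat (30d); May starts Mon (31d); Jun starts Thu (30d) ✓; Jul starts Sat (31d); Aug starts Tue (31d); Sep starts Fri (30d) ✓; Oct starts Sun (31d); Nov starts Wed (30d); Dec starts Fri (31d) ✓.
Five-Friday months: March, June, September, December → 4.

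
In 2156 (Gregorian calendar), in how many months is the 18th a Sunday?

Check the 18th of each month of 2156: Jan 18: Sun, Feb 18: Wed, Mar 18: Thu, Apr 18: Sun, May 18: Tue, Jun 18: Fri, Jul 18: Sun, Aug 18: Wed, Sep 18: Sat, Oct 18: Mon, Nov 18: Thu, Dec 18: Sat.
Sunday occurs in January, April, July — 3 months.

3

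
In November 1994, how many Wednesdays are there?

5

November 1994 has 30 days and begins on Tuesday.
The first Wednesday is November 2.
Wednesdays fall on 2, 9, 16, 23, 30 — that's 5.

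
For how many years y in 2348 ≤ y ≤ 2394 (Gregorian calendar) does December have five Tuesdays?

19

December has 31 days; it has five Tuesdays when Tuesday falls among the first (month-length − 28) days — i.e. when December 1 is one of Tuesday/Monday/Sunday.
December 1 by year: 2348:Wed 2349:Thu 2350:Fri 2351:Sat 2352:Mon✓ 2353:Tue✓ 2354:Wed 2355:Thu 2356:Sat 2357:Sun✓ 2358:Mon✓ 2359:Tue✓ 2360:Thu 2361:Fri 2362:Sat …(17 more)… 2380:Mon✓ 2381:Tue✓ 2382:Wed 2383:Thu 2384:Sat 2385:Sun✓ 2386:Mon✓ 2387:Tue✓ 2388:Thu 2389:Fri 2390:Sat 2391:Sun✓ 2392:Tue✓ 2393:Wed 2394:Thu
Years with five Tuesdays: 2352, 2353, 2357, 2358, 2359, 2363, 2364, 2368, 2369, 2370, 2374, 2375, 2380, 2381, 2385, 2386, 2387, 2391, 2392 → 19.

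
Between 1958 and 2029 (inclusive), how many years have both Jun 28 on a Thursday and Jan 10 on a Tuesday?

Check each year's weekday for Jun 28 and Jan 10:
  1958: Sat/Fri  1959: Sun/Sat  1960: Tue/Sun  1961: Wed/Tue  1962: Thu/Wed  1963: Fri/Thu  1964: Sun/Fri  1965: Mon/Sun  1966: Tue/Mon  1967: Wed/Tue  1968: Fri/Wed  1969: Sat/Fri  1970: Sun/Sat  1971: Mon/Sun  …(44 more)…  2016: Tue/Sun  2017: Wed/Tue  2018: Thu/Wed  2019: Fri/Thu  2020: Sun/Fri  2021: Mon/Sun  2022: Tue/Mon  2023: Wed/Tue  2024: Fri/Wed  2025: Sat/Fri  2026: Sun/Sat  2027: Mon/Sun  2028: Wed/Mon  2029: Thu/Wed
Both conditions hold in: 1984, 2012 — 2.

2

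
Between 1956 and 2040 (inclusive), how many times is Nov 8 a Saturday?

12

Track Nov 8's weekday year by year (advancing +1, or +2 across a Feb 29):
  1956: Thu  1957: Fri (+1)  1958: Sat (+1) ✓  1959: Sun (+1)  1960: Tue (+2)
  1961: Wed (+1)  1962: Thu (+1)  1963: Fri (+1)  1964: Sun (+2)  1965: Mon (+1)
  1966: Tue (+1)  1967: Wed (+1)  1968: Fri (+2)  1969: Sat (+1) ✓  … (57 more years) …
  2027: Mon (+1)  2028: Wed (+2)  2029: Thu (+1)  2030: Fri (+1)  2031: Sat (+1) ✓
  2032: Mon (+2)  2033: Tue (+1)  2034: Wed (+1)  2035: Thu (+1)  2036: Sat (+2) ✓
  2037: Sun (+1)  2038: Mon (+1)  2039: Tue (+1)  2040: Thu (+2)
Saturday years: 1958, 1969, 1975, 1980, 1986, 1997, 2003, 2008, 2014, 2025, 2031, 2036 — 12 in total.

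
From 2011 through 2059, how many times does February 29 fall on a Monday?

2

Leap years in 2011–2059: 12 of them.
Feb 29 weekday advances by 5 (mod 7) from one leap year to the next four years later (or differs when a century non-leap intervenes).
Leap-day weekdays: 2012:Wed 2016:Mon✓ 2020:Sat 2024:Thu 2028:Tue 2032:Sun 2036:Fri 2040:Wed 2044:Mon✓ 2048:Sat 2052:Thu 2056:Tue
Monday: 2016, 2044 → 2.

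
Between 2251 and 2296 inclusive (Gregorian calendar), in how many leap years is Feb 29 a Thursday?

Leap years in 2251–2296: 12 of them.
Feb 29 weekday advances by 5 (mod 7) from one leap year to the next four years later (or differs when a century non-leap intervenes).
Leap-day weekdays: 2252:Sun 2256:Fri 2260:Wed 2264:Mon 2268:Sat 2272:Thu✓ 2276:Tue 2280:Sun 2284:Fri 2288:Wed 2292:Mon 2296:Sat
Thursday: 2272 → 1.

1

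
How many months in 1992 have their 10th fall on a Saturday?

Check the 10th of each month of 1992: Jan 10: Fri, Feb 10: Mon, Mar 10: Tue, Apr 10: Fri, May 10: Sun, Jun 10: Wed, Jul 10: Fri, Aug 10: Mon, Sep 10: Thu, Oct 10: Sat, Nov 10: Tue, Dec 10: Thu.
Saturday occurs in October — 1 month.

1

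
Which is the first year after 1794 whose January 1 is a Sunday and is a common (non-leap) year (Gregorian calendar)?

Jan 1 advances by 2 weekdays after a leap year and by 1 after a common year.
1794: Jan 1 is Wednesday.
1795: Thursday
1796: Friday (leap)
1797: Sunday
1797 begins on a Sunday and is a common year.

1797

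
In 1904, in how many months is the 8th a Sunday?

Check the 8th of each month of 1904: Jan 8: Fri, Feb 8: Mon, Mar 8: Tue, Apr 8: Fri, May 8: Sun, Jun 8: Wed, Jul 8: Fri, Aug 8: Mon, Sep 8: Thu, Oct 8: Sat, Nov 8: Tue, Dec 8: Thu.
Sunday occurs in May — 1 month.

1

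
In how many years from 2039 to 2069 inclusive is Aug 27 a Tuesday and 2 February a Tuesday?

0

Check each year's weekday for Aug 27 and 2 February:
  2039: Sat/Wed  2040: Mon/Thu  2041: Tue/Sat  2042: Wed/Sun  2043: Thu/Mon  2044: Sat/Tue  2045: Sun/Thu  2046: Mon/Fri  2047: Tue/Sat  2048: Thu/Sun  2049: Fri/Tue  2050: Sat/Wed  2051: Sun/Thu  2052: Tue/Fri  …(3 more)…  2056: Sun/Wed  2057: Mon/Fri  2058: Tue/Sat  2059: Wed/Sun  2060: Fri/Mon  2061: Sat/Wed  2062: Sun/Thu  2063: Mon/Fri  2064: Wed/Sat  2065: Thu/Mon  2066: Fri/Tue  2067: Sat/Wed  2068: Mon/Thu  2069: Tue/Sat
Both conditions hold in: no year — 0.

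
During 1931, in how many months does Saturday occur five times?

A month of length L has five Saturdays iff its first Saturday is on day ≤ L−28 (so day 1–3 in a 31-day month, 1–2 in a 30-day month, day 1 in a leap February).
Checking each month of 1931: Jan starts Thu (31d) ✓; Feb starts Sun (28d); Mar starts Sun (31d); Apr starts Wed (30d); May starts Fri (31d) ✓; Jun starts Mon (30d); Jul starts Wed (31d); Aug starts Sat (31d) ✓; Sep starts Tue (30d); Oct starts Thu (31d) ✓; Nov starts Sun (30d); Dec starts Tue (31d).
Five-Saturday months: January, May, August, October → 4.

4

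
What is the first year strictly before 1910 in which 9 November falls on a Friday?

From one year to the next, a fixed date's weekday advances by 1, or by 2 when a Feb 29 lies between the two dates.
1910: November 9 is Wednesday.
1909: Tuesday (−1)
1908: Monday (−1)
1907: Saturday (−2)
1906: Friday (−1)
9 November falls on a Friday in 1906.

1906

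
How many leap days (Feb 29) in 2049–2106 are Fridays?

3

Leap years in 2049–2106: 13 of them.
Feb 29 weekday advances by 5 (mod 7) from one leap year to the next four years later (or differs when a century non-leap intervenes).
Leap-day weekdays: 2052:Thu 2056:Tue 2060:Sun 2064:Fri✓ 2068:Wed 2072:Mon 2076:Sat 2080:Thu 2084:Tue 2088:Sun 2092:Fri✓ 2096:Wed 2104:Fri✓
Friday: 2064, 2092, 2104 → 3.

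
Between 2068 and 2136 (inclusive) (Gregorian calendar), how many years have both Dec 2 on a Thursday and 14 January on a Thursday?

Check each year's weekday for Dec 2 and 14 January:
  2068: Sun/Sat  2069: Mon/Mon  2070: Tue/Tue  2071: Wed/Wed  2072: Fri/Thu  2073: Sat/Sat  2074: Sun/Sun  2075: Mon/Mon  2076: Wed/Tue  2077: Thu/Thu ✓  2078: Fri/Fri  2079: Sat/Sat  2080: Mon/Sun  2081: Tue/Tue  …(41 more)…  2123: Thu/Thu ✓  2124: Sat/Fri  2125: Sun/Sun  2126: Mon/Mon  2127: Tue/Tue  2128: Thu/Wed  2129: Fri/Fri  2130: Sat/Sat  2131: Sun/Sun  2132: Tue/Mon  2133: Wed/Wed  2134: Thu/Thu ✓  2135: Fri/Fri  2136: Sun/Sat
Both conditions hold in: 2077, 2083, 2094, 2100, 2106, 2117, 2123, 2134 — 8.

8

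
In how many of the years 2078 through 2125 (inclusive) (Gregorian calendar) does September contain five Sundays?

13

September has 30 days; it has five Sundays when Sunday falls among the first (month-length − 28) days — i.e. when September 1 is one of Sunday/Saturday.
September 1 by year: 2078:Thu 2079:Fri 2080:Sun✓ 2081:Mon 2082:Tue 2083:Wed 2084:Fri 2085:Sat✓ 2086:Sun✓ 2087:Mon 2088:Wed 2089:Thu 2090:Fri 2091:Sat✓ 2092:Mon …(18 more)… 2111:Tue 2112:Thu 2113:Fri 2114:Sat✓ 2115:Sun✓ 2116:Tue 2117:Wed 2118:Thu 2119:Fri 2120:Sun✓ 2121:Mon 2122:Tue 2123:Wed 2124:Fri 2125:Sat✓
Years with five Sundays: 2080, 2085, 2086, 2091, 2096, 2097, 2103, 2108, 2109, 2114, 2115, 2120, 2125 → 13.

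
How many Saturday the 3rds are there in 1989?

1

Check the 3rd of each month of 1989: Jan 3: Tue, Feb 3: Fri, Mar 3: Fri, Apr 3: Mon, May 3: Wed, Jun 3: Sat, Jul 3: Mon, Aug 3: Thu, Sep 3: Sun, Oct 3: Tue, Nov 3: Fri, Dec 3: Sun.
Saturday occurs in June — 1 month.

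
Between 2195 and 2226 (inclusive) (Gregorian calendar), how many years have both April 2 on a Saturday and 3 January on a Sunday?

2

Check each year's weekday for April 2 and 3 January:
  2195: Thu/Sat  2196: Sat/Sun ✓  2197: Sun/Tue  2198: Mon/Wed  2199: Tue/Thu  2200: Wed/Fri  2201: Thu/Sat  2202: Fri/Sun  2203: Sat/Mon  2204: Mon/Tue  2205: Tue/Thu  2206: Wed/Fri  2207: Thu/Sat  2208: Sat/Sun ✓  …(4 more)…  2213: Fri/Sun  2214: Sat/Mon  2215: Sun/Tue  2216: Tue/Wed  2217: Wed/Fri  2218: Thu/Sat  2219: Fri/Sun  2220: Sun/Mon  2221: Mon/Wed  2222: Tue/Thu  2223: Wed/Fri  2224: Fri/Sat  2225: Sat/Mon  2226: Sun/Tue
Both conditions hold in: 2196, 2208 — 2.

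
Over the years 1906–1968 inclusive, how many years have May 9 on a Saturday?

Track May 9's weekday year by year (advancing +1, or +2 across a Feb 29):
  1906: Wed  1907: Thu (+1)  1908: Sat (+2) ✓  1909: Sun (+1)  1910: Mon (+1)
  1911: Tue (+1)  1912: Thu (+2)  1913: Fri (+1)  1914: Sat (+1) ✓  1915: Sun (+1)
  1916: Tue (+2)  1917: Wed (+1)  1918: Thu (+1)  1919: Fri (+1)  … (35 more years) …
  1955: Mon (+1)  1956: Wed (+2)  1957: Thu (+1)  1958: Fri (+1)  1959: Sat (+1) ✓
  1960: Mon (+2)  1961: Tue (+1)  1962: Wed (+1)  1963: Thu (+1)  1964: Sat (+2) ✓
  1965: Sun (+1)  1966: Mon (+1)  1967: Tue (+1)  1968: Thu (+2)
Saturday years: 1908, 1914, 1925, 1931, 1936, 1942, 1953, 1959, 1964 — 9 in total.

9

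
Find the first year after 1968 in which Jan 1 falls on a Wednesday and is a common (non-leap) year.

1969

Jan 1 advances by 2 weekdays after a leap year and by 1 after a common year.
1968: Jan 1 is Monday (leap).
1969: Wednesday
1969 begins on a Wednesday and is a common year.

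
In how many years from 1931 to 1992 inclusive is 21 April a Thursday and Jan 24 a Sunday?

3

Check each year's weekday for 21 April and Jan 24:
  1931: Tue/Sat  1932: Thu/Sun ✓  1933: Fri/Tue  1934: Sat/Wed  1935: Sun/Thu  1936: Tue/Fri  1937: Wed/Sun  1938: Thu/Mon  1939: Fri/Tue  1940: Sun/Wed  1941: Mon/Fri  1942: Tue/Sat  1943: Wed/Sun  1944: Fri/Mon  …(34 more)…  1979: Sat/Wed  1980: Mon/Thu  1981: Tue/Sat  1982: Wed/Sun  1983: Thu/Mon  1984: Sat/Tue  1985: Sun/Thu  1986: Mon/Fri  1987: Tue/Sat  1988: Thu/Sun ✓  1989: Fri/Tue  1990: Sat/Wed  1991: Sun/Thu  1992: Tue/Fri
Both conditions hold in: 1932, 1960, 1988 — 3.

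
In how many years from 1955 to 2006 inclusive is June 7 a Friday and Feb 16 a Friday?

2

Check each year's weekday for June 7 and Feb 16:
  1955: Tue/Wed  1956: Thu/Thu  1957: Fri/Sat  1958: Sat/Sun  1959: Sun/Mon  1960: Tue/Tue  1961: Wed/Thu  1962: Thu/Fri  1963: Fri/Sat  1964: Sun/Sun  1965: Mon/Tue  1966: Tue/Wed  1967: Wed/Thu  1968: Fri/Fri ✓  …(24 more)…  1993: Mon/Tue  1994: Tue/Wed  1995: Wed/Thu  1996: Fri/Fri ✓  1997: Sat/Sun  1998: Sun/Mon  1999: Mon/Tue  2000: Wed/Wed  2001: Thu/Fri  2002: Fri/Sat  2003: Sat/Sun  2004: Mon/Mon  2005: Tue/Wed  2006: Wed/Thu
Both conditions hold in: 1968, 1996 — 2.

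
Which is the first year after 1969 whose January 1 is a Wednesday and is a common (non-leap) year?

Jan 1 advances by 2 weekdays after a leap year and by 1 after a common year.
1969: Jan 1 is Wednesday.
1970: Thursday
1971: Friday
1972: Saturday (leap)
1973: Monday
1974: Tuesday
1975: Wednesday
1975 begins on a Wednesday and is a common year.

1975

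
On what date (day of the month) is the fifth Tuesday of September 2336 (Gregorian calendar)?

29

September 1, 2336 is a Tuesday, so the first Tuesday is the 1st.
The fifth Tuesday is 1 + 28 = 29.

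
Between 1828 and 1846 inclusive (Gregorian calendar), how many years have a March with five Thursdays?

7

March has 31 days; it has five Thursdays when Thursday falls among the first (month-length − 28) days — i.e. when March 1 is one of Thursday/Wednesday/Tuesday.
March 1 by year: 1828:Sat 1829:Sun 1830:Mon 1831:Tue✓ 1832:Thu✓ 1833:Fri 1834:Sat 1835:Sun 1836:Tue✓ 1837:Wed✓ 1838:Thu✓ 1839:Fri 1840:Sun 1841:Mon 1842:Tue✓ 1843:Wed✓ 1844:Fri 1845:Sat 1846:Sun
Years with five Thursdays: 1831, 1832, 1836, 1837, 1838, 1842, 1843 → 7.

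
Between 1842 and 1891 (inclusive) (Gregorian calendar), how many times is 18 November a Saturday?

7

Track 18 November's weekday year by year (advancing +1, or +2 across a Feb 29):
  1842: Fri  1843: Sat (+1) ✓  1844: Mon (+2)  1845: Tue (+1)  1846: Wed (+1)
  1847: Thu (+1)  1848: Sat (+2) ✓  1849: Sun (+1)  1850: Mon (+1)  1851: Tue (+1)
  1852: Thu (+2)  1853: Fri (+1)  1854: Sat (+1) ✓  1855: Sun (+1)  … (22 more years) …
  1878: Mon (+1)  1879: Tue (+1)  1880: Thu (+2)  1881: Fri (+1)  1882: Sat (+1) ✓
  1883: Sun (+1)  1884: Tue (+2)  1885: Wed (+1)  1886: Thu (+1)  1887: Fri (+1)
  1888: Sun (+2)  1889: Mon (+1)  1890: Tue (+1)  1891: Wed (+1)
Saturday years: 1843, 1848, 1854, 1865, 1871, 1876, 1882 — 7 in total.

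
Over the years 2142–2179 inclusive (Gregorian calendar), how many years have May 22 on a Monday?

5

Track May 22's weekday year by year (advancing +1, or +2 across a Feb 29):
  2142: Tue  2143: Wed (+1)  2144: Fri (+2)  2145: Sat (+1)  2146: Sun (+1)
  2147: Mon (+1) ✓  2148: Wed (+2)  2149: Thu (+1)  2150: Fri (+1)  2151: Sat (+1)
  2152: Mon (+2) ✓  2153: Tue (+1)  2154: Wed (+1)  2155: Thu (+1)  … (10 more years) …
  2166: Thu (+1)  2167: Fri (+1)  2168: Sun (+2)  2169: Mon (+1) ✓  2170: Tue (+1)
  2171: Wed (+1)  2172: Fri (+2)  2173: Sat (+1)  2174: Sun (+1)  2175: Mon (+1) ✓
  2176: Wed (+2)  2177: Thu (+1)  2178: Fri (+1)  2179: Sat (+1)
Monday years: 2147, 2152, 2158, 2169, 2175 — 5 in total.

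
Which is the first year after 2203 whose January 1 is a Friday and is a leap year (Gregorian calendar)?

Jan 1 advances by 2 weekdays after a leap year and by 1 after a common year.
2203: Jan 1 is Saturday.
2204: Sunday (leap)
2205: Tuesday
2206: Wednesday
2207: Thursday
2208: Friday (leap)
2208 begins on a Friday and is a leap year.

2208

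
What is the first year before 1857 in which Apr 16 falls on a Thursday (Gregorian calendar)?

From one year to the next, a fixed date's weekday advances by 1, or by 2 when a Feb 29 lies between the two dates.
1857: April 16 is Thursday.
1856: Wednesday (−1)
1855: Monday (−2)
1854: Sunday (−1)
1853: Saturday (−1)
1852: Friday (−1)
1851: Wednesday (−2)
1850: Tuesday (−1)
1849: Monday (−1)
1848: Sunday (−1)
1847: Friday (−2)
1846: Thursday (−1)
Apr 16 falls on a Thursday in 1846.

1846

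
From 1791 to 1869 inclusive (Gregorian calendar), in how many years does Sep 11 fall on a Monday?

Track Sep 11's weekday year by year (advancing +1, or +2 across a Feb 29):
  1791: Sun  1792: Tue (+2)  1793: Wed (+1)  1794: Thu (+1)  1795: Fri (+1)
  1796: Sun (+2)  1797: Mon (+1) ✓  1798: Tue (+1)  1799: Wed (+1)  1800: Thu (+1)
  1801: Fri (+1)  1802: Sat (+1)  1803: Sun (+1)  1804: Tue (+2)  … (51 more years) …
  1856: Thu (+2)  1857: Fri (+1)  1858: Sat (+1)  1859: Sun (+1)  1860: Tue (+2)
  1861: Wed (+1)  1862: Thu (+1)  1863: Fri (+1)  1864: Sun (+2)  1865: Mon (+1) ✓
  1866: Tue (+1)  1867: Wed (+1)  1868: Fri (+2)  1869: Sat (+1)
Monday years: 1797, 1809, 1815, 1820, 1826, 1837, 1843, 1848, 1854, 1865 — 10 in total.

10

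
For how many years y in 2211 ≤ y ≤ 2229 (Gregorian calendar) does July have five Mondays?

July has 31 days; it has five Mondays when Monday falls among the first (month-length − 28) days — i.e. when July 1 is one of Monday/Sunday/Saturday.
July 1 by year: 2211:Mon✓ 2212:Wed 2213:Thu 2214:Fri 2215:Sat✓ 2216:Mon✓ 2217:Tue 2218:Wed 2219:Thu 2220:Sat✓ 2221:Sun✓ 2222:Mon✓ 2223:Tue 2224:Thu 2225:Fri 2226:Sat✓ 2227:Sun✓ 2228:Tue 2229:Wed
Years with five Mondays: 2211, 2215, 2216, 2220, 2221, 2222, 2226, 2227 → 8.

8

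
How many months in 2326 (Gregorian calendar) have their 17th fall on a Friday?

Check the 17th of each month of 2326: Jan 17: Sun, Feb 17: Wed, Mar 17: Wed, Apr 17: Sat, May 17: Mon, Jun 17: Thu, Jul 17: Sat, Aug 17: Tue, Sep 17: Fri, Oct 17: Sun, Nov 17: Wed, Dec 17: Fri.
Friday occurs in September, December — 2 months.

2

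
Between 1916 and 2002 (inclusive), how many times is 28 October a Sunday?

13

Track 28 October's weekday year by year (advancing +1, or +2 across a Feb 29):
  1916: Sat  1917: Sun (+1) ✓  1918: Mon (+1)  1919: Tue (+1)  1920: Thu (+2)
  1921: Fri (+1)  1922: Sat (+1)  1923: Sun (+1) ✓  1924: Tue (+2)  1925: Wed (+1)
  1926: Thu (+1)  1927: Fri (+1)  1928: Sun (+2) ✓  1929: Mon (+1)  … (59 more years) …
  1989: Sat (+1)  1990: Sun (+1) ✓  1991: Mon (+1)  1992: Wed (+2)  1993: Thu (+1)
  1994: Fri (+1)  1995: Sat (+1)  1996: Mon (+2)  1997: Tue (+1)  1998: Wed (+1)
  1999: Thu (+1)  2000: Sat (+2)  2001: Sun (+1) ✓  2002: Mon (+1)
Sunday years: 1917, 1923, 1928, 1934, 1945, 1951, 1956, 1962, 1973, 1979, 1984, 1990, 2001 — 13 in total.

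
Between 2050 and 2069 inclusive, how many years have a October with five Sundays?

9

October has 31 days; it has five Sundays when Sunday falls among the first (month-length − 28) days — i.e. when October 1 is one of Sunday/Saturday/Friday.
October 1 by year: 2050:Sat✓ 2051:Sun✓ 2052:Tue 2053:Wed 2054:Thu 2055:Fri✓ 2056:Sun✓ 2057:Mon 2058:Tue 2059:Wed 2060:Fri✓ 2061:Sat✓ 2062:Sun✓ 2063:Mon 2064:Wed 2065:Thu 2066:Fri✓ 2067:Sat✓ 2068:Mon 2069:Tue
Years with five Sundays: 2050, 2051, 2055, 2056, 2060, 2061, 2062, 2066, 2067 → 9.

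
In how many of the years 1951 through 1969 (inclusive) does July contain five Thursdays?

July has 31 days; it has five Thursdays when Thursday falls among the first (month-length − 28) days — i.e. when July 1 is one of Thursday/Wednesday/Tuesday.
July 1 by year: 1951:Sun 1952:Tue✓ 1953:Wed✓ 1954:Thu✓ 1955:Fri 1956:Sun 1957:Mon 1958:Tue✓ 1959:Wed✓ 1960:Fri 1961:Sat 1962:Sun 1963:Mon 1964:Wed✓ 1965:Thu✓ 1966:Fri 1967:Sat 1968:Mon 1969:Tue✓
Years with five Thursdays: 1952, 1953, 1954, 1958, 1959, 1964, 1965, 1969 → 8.

8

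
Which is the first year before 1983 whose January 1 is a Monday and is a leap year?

1968

Jan 1 advances by 2 weekdays after a leap year and by 1 after a common year.
1983: Jan 1 is Saturday.
1982: Friday
1981: Thursday
1980: Tuesday (leap)
1979: Monday
1978: Sunday
1977: Saturday
1976: Thursday (leap)
1975: Wednesday
1974: Tuesday
1973: Monday
1972: Saturday (leap)
1971: Friday
1970: Thursday
1969: Wednesday
1968: Monday (leap)
1968 begins on a Monday and is a leap year.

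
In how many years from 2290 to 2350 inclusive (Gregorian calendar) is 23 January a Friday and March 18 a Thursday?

Check each year's weekday for 23 January and March 18:
  2290: Thu/Tue  2291: Fri/Wed  2292: Sat/Fri  2293: Mon/Sat  2294: Tue/Sun  2295: Wed/Mon  2296: Thu/Wed  2297: Sat/Thu  2298: Sun/Fri  2299: Mon/Sat  2300: Tue/Sun  2301: Wed/Mon  2302: Thu/Tue  2303: Fri/Wed  …(33 more)…  2337: Sat/Thu  2338: Sun/Fri  2339: Mon/Sat  2340: Tue/Mon  2341: Thu/Tue  2342: Fri/Wed  2343: Sat/Thu  2344: Sun/Sat  2345: Tue/Sun  2346: Wed/Mon  2347: Thu/Tue  2348: Fri/Thu ✓  2349: Sun/Fri  2350: Mon/Sat
Both conditions hold in: 2320, 2348 — 2.

2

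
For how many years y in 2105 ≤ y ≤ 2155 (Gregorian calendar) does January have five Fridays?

January has 31 days; it has five Fridays when Friday falls among the first (month-length − 28) days — i.e. when January 1 is one of Friday/Thursday/Wednesday.
January 1 by year: 2105:Thu✓ 2106:Fri✓ 2107:Sat 2108:Sun 2109:Tue 2110:Wed✓ 2111:Thu✓ 2112:Fri✓ 2113:Sun 2114:Mon 2115:Tue 2116:Wed✓ 2117:Fri✓ 2118:Sat 2119:Sun …(21 more)… 2141:Sun 2142:Mon 2143:Tue 2144:Wed✓ 2145:Fri✓ 2146:Sat 2147:Sun 2148:Mon 2149:Wed✓ 2150:Thu✓ 2151:Fri✓ 2152:Sat 2153:Mon 2154:Tue 2155:Wed✓
Years with five Fridays: 2105, 2106, 2110, 2111, 2112, 2116, 2117, 2121, 2122, 2123, 2127, 2128, 2133, 2134, 2138, 2139, 2140, 2144, 2145, 2149, 2150, 2151, 2155 → 23.

23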